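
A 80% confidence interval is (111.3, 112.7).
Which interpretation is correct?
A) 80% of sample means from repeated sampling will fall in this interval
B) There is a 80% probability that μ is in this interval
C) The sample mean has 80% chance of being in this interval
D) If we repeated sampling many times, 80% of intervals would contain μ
D

A) Wrong — coverage applies to intervals containing μ, not to future x̄ values.
B) Wrong — μ is fixed; the randomness lives in the interval, not in μ.
C) Wrong — x̄ is observed and sits in the interval by construction.
D) Correct — this is the frequentist long-run coverage interpretation.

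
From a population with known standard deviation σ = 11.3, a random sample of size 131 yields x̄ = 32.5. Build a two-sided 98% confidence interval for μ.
(30.20, 34.80)

z-interval (σ known):
z* = 2.326 for 98% confidence

Margin of error = z* · σ/√n = 2.326 · 11.3/√131 = 2.30

CI: (32.5 - 2.30, 32.5 + 2.30) = (30.20, 34.80)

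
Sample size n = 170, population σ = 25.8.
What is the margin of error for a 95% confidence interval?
Margin of error = 3.88

Margin of error = z* · σ/√n
= 1.960 · 25.8/√170
= 1.960 · 25.8/13.0384
= 3.88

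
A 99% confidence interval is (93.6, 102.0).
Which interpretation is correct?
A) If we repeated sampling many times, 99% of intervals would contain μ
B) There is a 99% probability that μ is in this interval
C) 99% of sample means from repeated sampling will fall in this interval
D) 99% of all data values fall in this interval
A

A) Correct — this is the frequentist long-run coverage interpretation.
B) Wrong — μ is fixed; the randomness lives in the interval, not in μ.
C) Wrong — coverage applies to intervals containing μ, not to future x̄ values.
D) Wrong — a CI is about the parameter μ, not individual data values.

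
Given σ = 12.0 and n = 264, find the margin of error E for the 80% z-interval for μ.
Margin of error = 0.95

Margin of error = z* · σ/√n
= 1.282 · 12.0/√264
= 1.282 · 12.0/16.2481
= 0.95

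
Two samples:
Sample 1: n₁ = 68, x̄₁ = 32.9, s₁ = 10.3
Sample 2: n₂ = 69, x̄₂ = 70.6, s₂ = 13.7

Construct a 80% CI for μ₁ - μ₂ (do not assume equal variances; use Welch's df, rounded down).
(-40.36, -35.04)

Difference: x̄₁ - x̄₂ = -37.70
SE = √(s₁²/n₁ + s₂²/n₂) = √(10.3²/68 + 13.7²/69) = 2.0689
df = 126.23 → 126 (Welch–Satterthwaite, rounded down)
t* = 1.288

CI: -37.70 ± 1.288 · 2.0689 = -37.70 ± 2.66 = (-40.36, -35.04)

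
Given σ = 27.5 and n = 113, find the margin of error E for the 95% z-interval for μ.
Margin of error = 5.07

Margin of error = z* · σ/√n
= 1.960 · 27.5/√113
= 1.960 · 27.5/10.6301
= 5.07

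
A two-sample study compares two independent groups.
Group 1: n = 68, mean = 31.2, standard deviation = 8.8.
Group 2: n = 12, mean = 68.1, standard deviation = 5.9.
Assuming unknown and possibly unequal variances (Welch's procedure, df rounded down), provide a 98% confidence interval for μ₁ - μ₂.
(-41.98, -31.82)

Difference: x̄₁ - x̄₂ = -36.90
SE = √(s₁²/n₁ + s₂²/n₂) = √(8.8²/68 + 5.9²/12) = 2.0099
df = 20.81 → 20 (Welch–Satterthwaite, rounded down)
t* = 2.528

CI: -36.90 ± 2.528 · 2.0099 = -36.90 ± 5.08 = (-41.98, -31.82)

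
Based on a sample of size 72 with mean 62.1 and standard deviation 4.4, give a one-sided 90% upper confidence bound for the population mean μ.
μ ≤ 62.77

Upper bound (one-sided):
t* = 1.294 (one-sided for 90%)
Upper bound = x̄ + t* · s/√n = 62.1 + 1.294 · 4.4/√72 = 62.77

We are 90% confident that μ ≤ 62.77.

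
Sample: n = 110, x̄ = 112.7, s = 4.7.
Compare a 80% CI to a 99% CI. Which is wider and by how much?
99% CI is wider by 1.19

df = 109
80% CI: t* = 1.289, (112.12, 113.28), width = 2 · t* · s/√n = 1.16
99% CI: t* = 2.622, (111.53, 113.87), width = 2 · t* · s/√n = 2.35

The 99% CI is wider by 2.35 - 1.16 = 1.19.
Higher confidence requires a wider interval.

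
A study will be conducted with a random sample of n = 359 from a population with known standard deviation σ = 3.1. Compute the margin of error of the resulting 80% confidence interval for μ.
Margin of error = 0.21

Margin of error = z* · σ/√n
= 1.282 · 3.1/√359
= 1.282 · 3.1/18.9473
= 0.21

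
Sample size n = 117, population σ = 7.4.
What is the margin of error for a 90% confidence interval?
Margin of error = 1.13

Margin of error = z* · σ/√n
= 1.645 · 7.4/√117
= 1.645 · 7.4/10.8167
= 1.13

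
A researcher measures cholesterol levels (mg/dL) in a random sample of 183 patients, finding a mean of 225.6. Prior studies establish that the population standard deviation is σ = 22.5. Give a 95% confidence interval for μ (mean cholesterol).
(222.34, 228.86)

z-interval (σ known):
z* = 1.960 for 95% confidence

Margin of error = z* · σ/√n = 1.960 · 22.5/√183 = 3.26

CI: (225.6 - 3.26, 225.6 + 3.26) = (222.34, 228.86)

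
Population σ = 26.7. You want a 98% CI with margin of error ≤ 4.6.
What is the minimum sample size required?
n ≥ 183

For margin E ≤ 4.6:
n ≥ (z* · σ / E)²
n ≥ (2.326 · 26.7 / 4.6)²
n ≥ 182.27

Minimum n = 183 (rounding up)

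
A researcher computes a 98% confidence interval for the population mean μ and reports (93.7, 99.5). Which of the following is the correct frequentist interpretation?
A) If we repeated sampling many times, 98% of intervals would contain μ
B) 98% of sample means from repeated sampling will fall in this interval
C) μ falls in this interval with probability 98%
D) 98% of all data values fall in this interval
A

A) Correct — this is the frequentist long-run coverage interpretation.
B) Wrong — coverage applies to intervals containing μ, not to future x̄ values.
C) Wrong — μ is fixed; the randomness lives in the interval, not in μ.
D) Wrong — a CI is about the parameter μ, not individual data values.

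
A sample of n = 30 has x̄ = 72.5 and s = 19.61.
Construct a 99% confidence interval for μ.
(62.63, 82.37)

t-interval (σ unknown):
df = n - 1 = 29
t* = 2.756 for 99% confidence

Margin of error = t* · s/√n = 2.756 · 19.61/√30 = 9.87

CI: (62.63, 82.37)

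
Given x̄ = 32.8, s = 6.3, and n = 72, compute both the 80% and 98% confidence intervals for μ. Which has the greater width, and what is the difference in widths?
98% CI is wider by 1.61

df = 71
80% CI: t* = 1.294, (31.84, 33.76), width = 2 · t* · s/√n = 1.92
98% CI: t* = 2.380, (31.03, 34.57), width = 2 · t* · s/√n = 3.53

The 98% CI is wider by 3.53 - 1.92 = 1.61.
Higher confidence requires a wider interval.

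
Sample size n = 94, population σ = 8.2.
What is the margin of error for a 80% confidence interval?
Margin of error = 1.08

Margin of error = z* · σ/√n
= 1.282 · 8.2/√94
= 1.282 · 8.2/9.6954
= 1.08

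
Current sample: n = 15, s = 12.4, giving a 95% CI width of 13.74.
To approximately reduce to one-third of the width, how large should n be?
n ≈ 135

CI width ∝ 1/√n
To reduce width by factor 3, need √n to grow by 3 → need 3² = 9 times as many samples.

Current: n = 15, width = 13.74
New: n = 135, width ≈ 4.22

Width reduced by factor of 13.74/4.22 = 3.26.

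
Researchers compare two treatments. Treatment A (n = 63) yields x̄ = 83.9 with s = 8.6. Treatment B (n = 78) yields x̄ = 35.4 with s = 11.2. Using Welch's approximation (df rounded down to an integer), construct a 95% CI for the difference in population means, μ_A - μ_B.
(45.20, 51.80)

Difference: x̄₁ - x̄₂ = 48.50
SE = √(s₁²/n₁ + s₂²/n₂) = √(8.6²/63 + 11.2²/78) = 1.6680
df = 138.67 → 138 (Welch–Satterthwaite, rounded down)
t* = 1.977

CI: 48.50 ± 1.977 · 1.6680 = 48.50 ± 3.30 = (45.20, 51.80)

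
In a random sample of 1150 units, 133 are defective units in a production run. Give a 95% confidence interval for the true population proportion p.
(0.097, 0.134)

Proportion CI:
p̂ = 133/1150 = 0.11565
SE = √(p̂(1-p̂)/n) = √(0.11565 · 0.88435 / 1150) = 0.00943

z* = 1.960
Margin = z* · SE = 1.960 · 0.00943 = 0.0185

CI: 0.11565 ± 0.0185 = (0.097, 0.134)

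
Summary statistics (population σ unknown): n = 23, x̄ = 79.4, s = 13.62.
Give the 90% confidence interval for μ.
(74.52, 84.28)

t-interval (σ unknown):
df = n - 1 = 22
t* = 1.717 for 90% confidence

Margin of error = t* · s/√n = 1.717 · 13.62/√23 = 4.88

CI: (74.52, 84.28)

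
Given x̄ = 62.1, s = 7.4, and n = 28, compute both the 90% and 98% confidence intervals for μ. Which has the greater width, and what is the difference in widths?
98% CI is wider by 2.16

df = 27
90% CI: t* = 1.703, (59.72, 64.48), width = 2 · t* · s/√n = 4.76
98% CI: t* = 2.473, (58.64, 65.56), width = 2 · t* · s/√n = 6.92

The 98% CI is wider by 6.92 - 4.76 = 2.16.
Higher confidence requires a wider interval.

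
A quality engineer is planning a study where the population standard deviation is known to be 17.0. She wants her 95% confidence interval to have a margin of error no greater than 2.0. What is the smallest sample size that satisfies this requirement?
n ≥ 278

For margin E ≤ 2.0:
n ≥ (z* · σ / E)²
n ≥ (1.960 · 17.0 / 2.0)²
n ≥ 277.56

Minimum n = 278 (rounding up)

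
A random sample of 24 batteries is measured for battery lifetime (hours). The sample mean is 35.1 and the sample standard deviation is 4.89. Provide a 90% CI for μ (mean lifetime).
(33.39, 36.81)

t-interval (σ unknown):
df = n - 1 = 23
t* = 1.714 for 90% confidence

Margin of error = t* · s/√n = 1.714 · 4.89/√24 = 1.71

CI: (33.39, 36.81)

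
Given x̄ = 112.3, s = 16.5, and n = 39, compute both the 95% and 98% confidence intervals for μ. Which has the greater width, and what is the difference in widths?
98% CI is wider by 2.14

df = 38
95% CI: t* = 2.024, (106.95, 117.65), width = 2 · t* · s/√n = 10.70
98% CI: t* = 2.429, (105.88, 118.72), width = 2 · t* · s/√n = 12.84

The 98% CI is wider by 12.84 - 10.70 = 2.14.
Higher confidence requires a wider interval.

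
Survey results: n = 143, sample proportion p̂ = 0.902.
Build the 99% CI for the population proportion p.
(0.838, 0.966)

Proportion CI:
SE = √(p̂(1-p̂)/n) = √(0.902 · 0.098 / 143) = 0.02486

z* = 2.576
Margin = z* · SE = 2.576 · 0.02486 = 0.0640

CI: 0.902 ± 0.0640 = (0.838, 0.966)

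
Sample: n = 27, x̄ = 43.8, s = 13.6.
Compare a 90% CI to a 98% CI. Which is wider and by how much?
98% CI is wider by 4.05

df = 26
90% CI: t* = 1.706, (39.33, 48.27), width = 2 · t* · s/√n = 8.93
98% CI: t* = 2.479, (37.31, 50.29), width = 2 · t* · s/√n = 12.98

The 98% CI is wider by 12.98 - 8.93 = 4.05.
Higher confidence requires a wider interval.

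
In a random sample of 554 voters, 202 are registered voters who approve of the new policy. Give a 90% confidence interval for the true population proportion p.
(0.331, 0.398)

Proportion CI:
p̂ = 202/554 = 0.36462
SE = √(p̂(1-p̂)/n) = √(0.36462 · 0.63538 / 554) = 0.02045

z* = 1.645
Margin = z* · SE = 1.645 · 0.02045 = 0.0336

CI: 0.36462 ± 0.0336 = (0.331, 0.398)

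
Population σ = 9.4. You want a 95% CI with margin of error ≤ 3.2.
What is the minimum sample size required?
n ≥ 34

For margin E ≤ 3.2:
n ≥ (z* · σ / E)²
n ≥ (1.960 · 9.4 / 3.2)²
n ≥ 33.15

Minimum n = 34 (rounding up)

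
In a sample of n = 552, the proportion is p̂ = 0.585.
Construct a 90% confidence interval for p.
(0.551, 0.619)

Proportion CI:
SE = √(p̂(1-p̂)/n) = √(0.585 · 0.415 / 552) = 0.02097

z* = 1.645
Margin = z* · SE = 1.645 · 0.02097 = 0.0345

CI: 0.585 ± 0.0345 = (0.551, 0.619)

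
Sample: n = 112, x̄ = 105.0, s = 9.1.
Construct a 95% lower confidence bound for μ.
μ ≥ 103.57

Lower bound (one-sided):
t* = 1.659 (one-sided for 95%)
Lower bound = x̄ - t* · s/√n = 105.0 - 1.659 · 9.1/√112 = 103.57

We are 95% confident that μ ≥ 103.57.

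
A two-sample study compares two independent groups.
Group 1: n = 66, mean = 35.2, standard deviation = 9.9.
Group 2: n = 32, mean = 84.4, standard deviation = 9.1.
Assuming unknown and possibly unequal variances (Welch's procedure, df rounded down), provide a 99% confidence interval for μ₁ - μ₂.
(-54.55, -43.85)

Difference: x̄₁ - x̄₂ = -49.20
SE = √(s₁²/n₁ + s₂²/n₂) = √(9.9²/66 + 9.1²/32) = 2.0181
df = 66.36 → 66 (Welch–Satterthwaite, rounded down)
t* = 2.652

CI: -49.20 ± 2.652 · 2.0181 = -49.20 ± 5.35 = (-54.55, -43.85)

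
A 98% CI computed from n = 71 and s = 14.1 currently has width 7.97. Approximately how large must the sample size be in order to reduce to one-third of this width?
n ≈ 639

CI width ∝ 1/√n
To reduce width by factor 3, need √n to grow by 3 → need 3² = 9 times as many samples.

Current: n = 71, width = 7.97
New: n = 639, width ≈ 2.60

Width reduced by factor of 7.97/2.60 = 3.07.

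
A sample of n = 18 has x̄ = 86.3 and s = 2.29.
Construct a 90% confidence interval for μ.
(85.36, 87.24)

t-interval (σ unknown):
df = n - 1 = 17
t* = 1.740 for 90% confidence

Margin of error = t* · s/√n = 1.740 · 2.29/√18 = 0.94

CI: (85.36, 87.24)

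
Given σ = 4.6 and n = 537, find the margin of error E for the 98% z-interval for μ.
Margin of error = 0.46

Margin of error = z* · σ/√n
= 2.326 · 4.6/√537
= 2.326 · 4.6/23.1733
= 0.46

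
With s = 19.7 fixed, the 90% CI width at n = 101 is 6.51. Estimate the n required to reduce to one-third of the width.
n ≈ 909

CI width ∝ 1/√n
To reduce width by factor 3, need √n to grow by 3 → need 3² = 9 times as many samples.

Current: n = 101, width = 6.51
New: n = 909, width ≈ 2.15

Width reduced by factor of 6.51/2.15 = 3.03.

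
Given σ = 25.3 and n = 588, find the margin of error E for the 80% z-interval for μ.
Margin of error = 1.34

Margin of error = z* · σ/√n
= 1.282 · 25.3/√588
= 1.282 · 25.3/24.2487
= 1.34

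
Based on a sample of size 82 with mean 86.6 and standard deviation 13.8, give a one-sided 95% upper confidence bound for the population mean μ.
μ ≤ 89.14

Upper bound (one-sided):
t* = 1.664 (one-sided for 95%)
Upper bound = x̄ + t* · s/√n = 86.6 + 1.664 · 13.8/√82 = 89.14

We are 95% confident that μ ≤ 89.14.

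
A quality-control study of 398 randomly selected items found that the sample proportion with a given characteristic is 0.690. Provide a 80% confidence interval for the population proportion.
(0.660, 0.720)

Proportion CI:
SE = √(p̂(1-p̂)/n) = √(0.690 · 0.310 / 398) = 0.02318

z* = 1.282
Margin = z* · SE = 1.282 · 0.02318 = 0.0297

CI: 0.690 ± 0.0297 = (0.660, 0.720)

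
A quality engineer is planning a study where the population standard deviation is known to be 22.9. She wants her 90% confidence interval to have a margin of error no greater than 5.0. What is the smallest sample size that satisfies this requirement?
n ≥ 57

For margin E ≤ 5.0:
n ≥ (z* · σ / E)²
n ≥ (1.645 · 22.9 / 5.0)²
n ≥ 56.76

Minimum n = 57 (rounding up)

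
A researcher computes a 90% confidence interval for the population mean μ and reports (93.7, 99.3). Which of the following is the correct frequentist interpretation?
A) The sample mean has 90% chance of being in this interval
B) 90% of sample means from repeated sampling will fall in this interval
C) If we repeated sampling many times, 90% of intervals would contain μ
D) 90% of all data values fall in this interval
C

A) Wrong — x̄ is observed and sits in the interval by construction.
B) Wrong — coverage applies to intervals containing μ, not to future x̄ values.
C) Correct — this is the frequentist long-run coverage interpretation.
D) Wrong — a CI is about the parameter μ, not individual data values.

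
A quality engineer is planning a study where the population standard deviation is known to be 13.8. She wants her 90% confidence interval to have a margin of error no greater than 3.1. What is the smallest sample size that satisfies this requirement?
n ≥ 54

For margin E ≤ 3.1:
n ≥ (z* · σ / E)²
n ≥ (1.645 · 13.8 / 3.1)²
n ≥ 53.62

Minimum n = 54 (rounding up)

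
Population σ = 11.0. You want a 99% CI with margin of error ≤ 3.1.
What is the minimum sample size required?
n ≥ 84

For margin E ≤ 3.1:
n ≥ (z* · σ / E)²
n ≥ (2.576 · 11.0 / 3.1)²
n ≥ 83.55

Minimum n = 84 (rounding up)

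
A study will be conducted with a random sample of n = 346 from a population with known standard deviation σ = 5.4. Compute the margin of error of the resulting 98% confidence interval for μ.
Margin of error = 0.68

Margin of error = z* · σ/√n
= 2.326 · 5.4/√346
= 2.326 · 5.4/18.6011
= 0.68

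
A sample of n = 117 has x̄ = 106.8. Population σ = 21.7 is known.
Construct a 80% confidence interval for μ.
(104.23, 109.37)

z-interval (σ known):
z* = 1.282 for 80% confidence

Margin of error = z* · σ/√n = 1.282 · 21.7/√117 = 2.57

CI: (106.8 - 2.57, 106.8 + 2.57) = (104.23, 109.37)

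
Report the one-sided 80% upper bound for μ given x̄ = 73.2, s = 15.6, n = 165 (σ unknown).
μ ≤ 74.23

Upper bound (one-sided):
t* = 0.844 (one-sided for 80%)
Upper bound = x̄ + t* · s/√n = 73.2 + 0.844 · 15.6/√165 = 74.23

We are 80% confident that μ ≤ 74.23.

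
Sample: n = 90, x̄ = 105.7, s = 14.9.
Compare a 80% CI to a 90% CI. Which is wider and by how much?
90% CI is wider by 1.16

df = 89
80% CI: t* = 1.291, (103.67, 107.73), width = 2 · t* · s/√n = 4.06
90% CI: t* = 1.662, (103.09, 108.31), width = 2 · t* · s/√n = 5.22

The 90% CI is wider by 5.22 - 4.06 = 1.16.
Higher confidence requires a wider interval.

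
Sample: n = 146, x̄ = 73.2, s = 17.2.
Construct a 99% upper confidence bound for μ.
μ ≤ 76.55

Upper bound (one-sided):
t* = 2.352 (one-sided for 99%)
Upper bound = x̄ + t* · s/√n = 73.2 + 2.352 · 17.2/√146 = 76.55

We are 99% confident that μ ≤ 76.55.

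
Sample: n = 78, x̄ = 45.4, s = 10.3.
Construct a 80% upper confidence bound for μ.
μ ≤ 46.39

Upper bound (one-sided):
t* = 0.846 (one-sided for 80%)
Upper bound = x̄ + t* · s/√n = 45.4 + 0.846 · 10.3/√78 = 46.39

We are 80% confident that μ ≤ 46.39.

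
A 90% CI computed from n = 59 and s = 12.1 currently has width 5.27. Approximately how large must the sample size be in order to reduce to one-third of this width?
n ≈ 531

CI width ∝ 1/√n
To reduce width by factor 3, need √n to grow by 3 → need 3² = 9 times as many samples.

Current: n = 59, width = 5.27
New: n = 531, width ≈ 1.73

Width reduced by factor of 5.27/1.73 = 3.05.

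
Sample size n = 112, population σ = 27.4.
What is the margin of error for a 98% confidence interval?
Margin of error = 6.02

Margin of error = z* · σ/√n
= 2.326 · 27.4/√112
= 2.326 · 27.4/10.5830
= 6.02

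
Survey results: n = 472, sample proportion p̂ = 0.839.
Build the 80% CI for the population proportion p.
(0.817, 0.861)

Proportion CI:
SE = √(p̂(1-p̂)/n) = √(0.839 · 0.161 / 472) = 0.01692

z* = 1.282
Margin = z* · SE = 1.282 · 0.01692 = 0.0217

CI: 0.839 ± 0.0217 = (0.817, 0.861)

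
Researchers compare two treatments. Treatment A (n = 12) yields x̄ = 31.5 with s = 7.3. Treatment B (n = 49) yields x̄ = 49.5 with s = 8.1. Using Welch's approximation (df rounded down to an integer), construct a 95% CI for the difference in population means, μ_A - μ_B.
(-23.05, -12.95)

Difference: x̄₁ - x̄₂ = -18.00
SE = √(s₁²/n₁ + s₂²/n₂) = √(7.3²/12 + 8.1²/49) = 2.4041
df = 18.25 → 18 (Welch–Satterthwaite, rounded down)
t* = 2.101

CI: -18.00 ± 2.101 · 2.4041 = -18.00 ± 5.05 = (-23.05, -12.95)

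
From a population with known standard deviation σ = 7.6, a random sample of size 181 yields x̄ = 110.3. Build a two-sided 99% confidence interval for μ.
(108.84, 111.76)

z-interval (σ known):
z* = 2.576 for 99% confidence

Margin of error = z* · σ/√n = 2.576 · 7.6/√181 = 1.46

CI: (110.3 - 1.46, 110.3 + 1.46) = (108.84, 111.76)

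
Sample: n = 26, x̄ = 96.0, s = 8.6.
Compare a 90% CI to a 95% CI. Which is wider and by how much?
95% CI is wider by 1.19

df = 25
90% CI: t* = 1.708, (93.12, 98.88), width = 2 · t* · s/√n = 5.76
95% CI: t* = 2.060, (92.53, 99.47), width = 2 · t* · s/√n = 6.95

The 95% CI is wider by 6.95 - 5.76 = 1.19.
Higher confidence requires a wider interval.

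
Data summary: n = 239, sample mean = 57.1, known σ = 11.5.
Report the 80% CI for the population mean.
(56.15, 58.05)

z-interval (σ known):
z* = 1.282 for 80% confidence

Margin of error = z* · σ/√n = 1.282 · 11.5/√239 = 0.95

CI: (57.1 - 0.95, 57.1 + 0.95) = (56.15, 58.05)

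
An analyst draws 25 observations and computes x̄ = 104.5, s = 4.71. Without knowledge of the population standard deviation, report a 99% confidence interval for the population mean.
(101.87, 107.13)

t-interval (σ unknown):
df = n - 1 = 24
t* = 2.797 for 99% confidence

Margin of error = t* · s/√n = 2.797 · 4.71/√25 = 2.63

CI: (101.87, 107.13)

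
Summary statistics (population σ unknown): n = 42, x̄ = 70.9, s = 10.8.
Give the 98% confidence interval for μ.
(66.87, 74.93)

t-interval (σ unknown):
df = n - 1 = 41
t* = 2.421 for 98% confidence

Margin of error = t* · s/√n = 2.421 · 10.8/√42 = 4.03

CI: (66.87, 74.93)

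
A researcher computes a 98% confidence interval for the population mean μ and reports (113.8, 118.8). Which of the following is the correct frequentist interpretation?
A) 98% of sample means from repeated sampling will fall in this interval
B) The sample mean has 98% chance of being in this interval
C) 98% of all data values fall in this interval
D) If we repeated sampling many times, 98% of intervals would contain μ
D

A) Wrong — coverage applies to intervals containing μ, not to future x̄ values.
B) Wrong — x̄ is observed and sits in the interval by construction.
C) Wrong — a CI is about the parameter μ, not individual data values.
D) Correct — this is the frequentist long-run coverage interpretation.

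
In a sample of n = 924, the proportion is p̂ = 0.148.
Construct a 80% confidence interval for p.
(0.133, 0.163)

Proportion CI:
SE = √(p̂(1-p̂)/n) = √(0.148 · 0.852 / 924) = 0.01168

z* = 1.282
Margin = z* · SE = 1.282 · 0.01168 = 0.0150

CI: 0.148 ± 0.0150 = (0.133, 0.163)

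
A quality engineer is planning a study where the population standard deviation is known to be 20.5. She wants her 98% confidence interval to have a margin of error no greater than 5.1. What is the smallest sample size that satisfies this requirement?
n ≥ 88

For margin E ≤ 5.1:
n ≥ (z* · σ / E)²
n ≥ (2.326 · 20.5 / 5.1)²
n ≥ 87.42

Minimum n = 88 (rounding up)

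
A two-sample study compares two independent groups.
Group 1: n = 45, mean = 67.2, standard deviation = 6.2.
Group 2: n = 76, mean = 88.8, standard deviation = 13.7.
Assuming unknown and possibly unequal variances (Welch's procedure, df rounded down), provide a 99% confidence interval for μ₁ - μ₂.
(-26.38, -16.82)

Difference: x̄₁ - x̄₂ = -21.60
SE = √(s₁²/n₁ + s₂²/n₂) = √(6.2²/45 + 13.7²/76) = 1.8231
df = 112.84 → 112 (Welch–Satterthwaite, rounded down)
t* = 2.620

CI: -21.60 ± 2.620 · 1.8231 = -21.60 ± 4.78 = (-26.38, -16.82)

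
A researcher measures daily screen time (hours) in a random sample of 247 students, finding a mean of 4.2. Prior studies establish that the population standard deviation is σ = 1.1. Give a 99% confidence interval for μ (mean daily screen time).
(4.02, 4.38)

z-interval (σ known):
z* = 2.576 for 99% confidence

Margin of error = z* · σ/√n = 2.576 · 1.1/√247 = 0.18

CI: (4.2 - 0.18, 4.2 + 0.18) = (4.02, 4.38)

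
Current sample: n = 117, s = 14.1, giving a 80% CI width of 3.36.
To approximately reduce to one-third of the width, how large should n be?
n ≈ 1053

CI width ∝ 1/√n
To reduce width by factor 3, need √n to grow by 3 → need 3² = 9 times as many samples.

Current: n = 117, width = 3.36
New: n = 1053, width ≈ 1.11

Width reduced by factor of 3.36/1.11 = 3.03.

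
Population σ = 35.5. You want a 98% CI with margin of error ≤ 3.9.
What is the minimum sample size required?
n ≥ 449

For margin E ≤ 3.9:
n ≥ (z* · σ / E)²
n ≥ (2.326 · 35.5 / 3.9)²
n ≥ 448.28

Minimum n = 449 (rounding up)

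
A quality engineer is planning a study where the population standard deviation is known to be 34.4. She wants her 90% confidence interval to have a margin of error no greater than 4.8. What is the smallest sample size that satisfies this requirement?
n ≥ 139

For margin E ≤ 4.8:
n ≥ (z* · σ / E)²
n ≥ (1.645 · 34.4 / 4.8)²
n ≥ 138.98

Minimum n = 139 (rounding up)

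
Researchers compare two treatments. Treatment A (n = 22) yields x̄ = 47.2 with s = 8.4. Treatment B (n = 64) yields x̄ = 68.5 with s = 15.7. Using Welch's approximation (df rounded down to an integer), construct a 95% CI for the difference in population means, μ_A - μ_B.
(-26.60, -16.00)

Difference: x̄₁ - x̄₂ = -21.30
SE = √(s₁²/n₁ + s₂²/n₂) = √(8.4²/22 + 15.7²/64) = 2.6568
df = 68.70 → 68 (Welch–Satterthwaite, rounded down)
t* = 1.995

CI: -21.30 ± 1.995 · 2.6568 = -21.30 ± 5.30 = (-26.60, -16.00)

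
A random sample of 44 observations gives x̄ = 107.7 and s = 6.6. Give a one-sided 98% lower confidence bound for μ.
μ ≥ 105.59

Lower bound (one-sided):
t* = 2.118 (one-sided for 98%)
Lower bound = x̄ - t* · s/√n = 107.7 - 2.118 · 6.6/√44 = 105.59

We are 98% confident that μ ≥ 105.59.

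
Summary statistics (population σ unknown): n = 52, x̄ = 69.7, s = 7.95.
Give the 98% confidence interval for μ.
(67.05, 72.35)

t-interval (σ unknown):
df = n - 1 = 51
t* = 2.402 for 98% confidence

Margin of error = t* · s/√n = 2.402 · 7.95/√52 = 2.65

CI: (67.05, 72.35)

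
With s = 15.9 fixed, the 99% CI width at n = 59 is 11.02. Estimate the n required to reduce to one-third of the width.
n ≈ 531

CI width ∝ 1/√n
To reduce width by factor 3, need √n to grow by 3 → need 3² = 9 times as many samples.

Current: n = 59, width = 11.02
New: n = 531, width ≈ 3.57

Width reduced by factor of 11.02/3.57 = 3.09.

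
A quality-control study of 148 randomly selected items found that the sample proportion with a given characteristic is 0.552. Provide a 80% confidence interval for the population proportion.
(0.500, 0.604)

Proportion CI:
SE = √(p̂(1-p̂)/n) = √(0.552 · 0.448 / 148) = 0.04088

z* = 1.282
Margin = z* · SE = 1.282 · 0.04088 = 0.0524

CI: 0.552 ± 0.0524 = (0.500, 0.604)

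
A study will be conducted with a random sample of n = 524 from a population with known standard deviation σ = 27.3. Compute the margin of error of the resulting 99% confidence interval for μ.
Margin of error = 3.07

Margin of error = z* · σ/√n
= 2.576 · 27.3/√524
= 2.576 · 27.3/22.8910
= 3.07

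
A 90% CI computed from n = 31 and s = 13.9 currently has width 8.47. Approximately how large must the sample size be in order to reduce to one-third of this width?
n ≈ 279

CI width ∝ 1/√n
To reduce width by factor 3, need √n to grow by 3 → need 3² = 9 times as many samples.

Current: n = 31, width = 8.47
New: n = 279, width ≈ 2.75

Width reduced by factor of 8.47/2.75 = 3.08.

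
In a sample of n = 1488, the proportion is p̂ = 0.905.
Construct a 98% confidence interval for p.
(0.887, 0.923)

Proportion CI:
SE = √(p̂(1-p̂)/n) = √(0.905 · 0.095 / 1488) = 0.00760

z* = 2.326
Margin = z* · SE = 2.326 · 0.00760 = 0.0177

CI: 0.905 ± 0.0177 = (0.887, 0.923)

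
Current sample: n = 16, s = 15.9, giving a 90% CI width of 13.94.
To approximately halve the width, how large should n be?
n ≈ 64

CI width ∝ 1/√n
To reduce width by factor 2, need √n to grow by 2 → need 2² = 4 times as many samples.

Current: n = 16, width = 13.94
New: n = 64, width ≈ 6.63

Width reduced by factor of 13.94/6.63 = 2.10.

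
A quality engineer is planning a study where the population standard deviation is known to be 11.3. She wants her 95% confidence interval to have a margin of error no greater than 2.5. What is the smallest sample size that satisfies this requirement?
n ≥ 79

For margin E ≤ 2.5:
n ≥ (z* · σ / E)²
n ≥ (1.960 · 11.3 / 2.5)²
n ≥ 78.49

Minimum n = 79 (rounding up)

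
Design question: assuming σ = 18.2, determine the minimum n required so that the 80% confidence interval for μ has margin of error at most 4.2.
n ≥ 31

For margin E ≤ 4.2:
n ≥ (z* · σ / E)²
n ≥ (1.282 · 18.2 / 4.2)²
n ≥ 30.86

Minimum n = 31 (rounding up)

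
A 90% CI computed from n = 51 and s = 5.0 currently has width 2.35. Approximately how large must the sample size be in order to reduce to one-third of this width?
n ≈ 459

CI width ∝ 1/√n
To reduce width by factor 3, need √n to grow by 3 → need 3² = 9 times as many samples.

Current: n = 51, width = 2.35
New: n = 459, width ≈ 0.77

Width reduced by factor of 2.35/0.77 = 3.05.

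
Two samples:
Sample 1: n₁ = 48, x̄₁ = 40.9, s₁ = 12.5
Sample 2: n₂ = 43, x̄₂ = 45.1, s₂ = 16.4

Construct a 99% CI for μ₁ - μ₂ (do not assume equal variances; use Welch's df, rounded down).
(-12.34, 3.94)

Difference: x̄₁ - x̄₂ = -4.20
SE = √(s₁²/n₁ + s₂²/n₂) = √(12.5²/48 + 16.4²/43) = 3.0838
df = 78.17 → 78 (Welch–Satterthwaite, rounded down)
t* = 2.640

CI: -4.20 ± 2.640 · 3.0838 = -4.20 ± 8.14 = (-12.34, 3.94)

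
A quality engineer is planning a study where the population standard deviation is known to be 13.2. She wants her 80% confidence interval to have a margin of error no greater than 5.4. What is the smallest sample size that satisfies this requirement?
n ≥ 10

For margin E ≤ 5.4:
n ≥ (z* · σ / E)²
n ≥ (1.282 · 13.2 / 5.4)²
n ≥ 9.82

Minimum n = 10 (rounding up)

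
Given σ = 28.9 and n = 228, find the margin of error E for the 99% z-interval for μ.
Margin of error = 4.93

Margin of error = z* · σ/√n
= 2.576 · 28.9/√228
= 2.576 · 28.9/15.0997
= 4.93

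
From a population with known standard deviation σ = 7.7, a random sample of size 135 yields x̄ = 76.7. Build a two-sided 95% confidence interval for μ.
(75.40, 78.00)

z-interval (σ known):
z* = 1.960 for 95% confidence

Margin of error = z* · σ/√n = 1.960 · 7.7/√135 = 1.30

CI: (76.7 - 1.30, 76.7 + 1.30) = (75.40, 78.00)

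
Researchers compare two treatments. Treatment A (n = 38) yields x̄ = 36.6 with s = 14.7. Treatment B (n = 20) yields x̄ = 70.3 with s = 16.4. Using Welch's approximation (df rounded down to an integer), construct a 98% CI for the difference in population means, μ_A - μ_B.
(-44.36, -23.04)

Difference: x̄₁ - x̄₂ = -33.70
SE = √(s₁²/n₁ + s₂²/n₂) = √(14.7²/38 + 16.4²/20) = 4.3743
df = 35.23 → 35 (Welch–Satterthwaite, rounded down)
t* = 2.438

CI: -33.70 ± 2.438 · 4.3743 = -33.70 ± 10.66 = (-44.36, -23.04)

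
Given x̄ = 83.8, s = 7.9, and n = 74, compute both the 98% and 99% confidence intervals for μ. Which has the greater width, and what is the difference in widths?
99% CI is wider by 0.49

df = 73
98% CI: t* = 2.379, (81.62, 85.98), width = 2 · t* · s/√n = 4.37
99% CI: t* = 2.645, (81.37, 86.23), width = 2 · t* · s/√n = 4.86

The 99% CI is wider by 4.86 - 4.37 = 0.49.
Higher confidence requires a wider interval.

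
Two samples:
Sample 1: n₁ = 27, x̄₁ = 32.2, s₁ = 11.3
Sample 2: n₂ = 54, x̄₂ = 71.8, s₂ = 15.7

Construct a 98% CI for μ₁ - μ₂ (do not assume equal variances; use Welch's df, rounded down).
(-46.86, -32.34)

Difference: x̄₁ - x̄₂ = -39.60
SE = √(s₁²/n₁ + s₂²/n₂) = √(11.3²/27 + 15.7²/54) = 3.0486
df = 68.92 → 68 (Welch–Satterthwaite, rounded down)
t* = 2.382

CI: -39.60 ± 2.382 · 3.0486 = -39.60 ± 7.26 = (-46.86, -32.34)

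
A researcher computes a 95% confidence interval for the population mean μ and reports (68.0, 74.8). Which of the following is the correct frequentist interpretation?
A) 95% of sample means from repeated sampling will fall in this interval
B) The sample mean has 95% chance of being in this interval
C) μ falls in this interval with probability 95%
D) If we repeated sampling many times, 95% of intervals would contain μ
D

A) Wrong — coverage applies to intervals containing μ, not to future x̄ values.
B) Wrong — x̄ is observed and sits in the interval by construction.
C) Wrong — μ is fixed; the randomness lives in the interval, not in μ.
D) Correct — this is the frequentist long-run coverage interpretation.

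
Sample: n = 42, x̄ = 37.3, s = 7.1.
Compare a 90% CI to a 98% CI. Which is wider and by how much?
98% CI is wider by 1.61

df = 41
90% CI: t* = 1.683, (35.46, 39.14), width = 2 · t* · s/√n = 3.69
98% CI: t* = 2.421, (34.65, 39.95), width = 2 · t* · s/√n = 5.30

The 98% CI is wider by 5.30 - 3.69 = 1.61.
Higher confidence requires a wider interval.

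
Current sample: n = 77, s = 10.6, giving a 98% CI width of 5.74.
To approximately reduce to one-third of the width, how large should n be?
n ≈ 693

CI width ∝ 1/√n
To reduce width by factor 3, need √n to grow by 3 → need 3² = 9 times as many samples.

Current: n = 77, width = 5.74
New: n = 693, width ≈ 1.88

Width reduced by factor of 5.74/1.88 = 3.05.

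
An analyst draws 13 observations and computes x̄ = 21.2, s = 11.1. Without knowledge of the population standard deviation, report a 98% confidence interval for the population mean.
(12.95, 29.45)

t-interval (σ unknown):
df = n - 1 = 12
t* = 2.681 for 98% confidence

Margin of error = t* · s/√n = 2.681 · 11.1/√13 = 8.25

CI: (12.95, 29.45)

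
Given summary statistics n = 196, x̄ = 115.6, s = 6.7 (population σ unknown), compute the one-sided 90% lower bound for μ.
μ ≥ 114.98

Lower bound (one-sided):
t* = 1.286 (one-sided for 90%)
Lower bound = x̄ - t* · s/√n = 115.6 - 1.286 · 6.7/√196 = 114.98

We are 90% confident that μ ≥ 114.98.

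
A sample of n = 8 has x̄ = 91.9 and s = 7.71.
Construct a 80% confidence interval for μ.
(88.04, 95.76)

t-interval (σ unknown):
df = n - 1 = 7
t* = 1.415 for 80% confidence

Margin of error = t* · s/√n = 1.415 · 7.71/√8 = 3.86

CI: (88.04, 95.76)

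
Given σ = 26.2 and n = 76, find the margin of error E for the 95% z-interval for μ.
Margin of error = 5.89

Margin of error = z* · σ/√n
= 1.960 · 26.2/√76
= 1.960 · 26.2/8.7178
= 5.89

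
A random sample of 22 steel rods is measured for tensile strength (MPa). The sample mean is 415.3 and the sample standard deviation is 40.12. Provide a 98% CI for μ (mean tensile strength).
(393.76, 436.84)

t-interval (σ unknown):
df = n - 1 = 21
t* = 2.518 for 98% confidence

Margin of error = t* · s/√n = 2.518 · 40.12/√22 = 21.54

CI: (393.76, 436.84)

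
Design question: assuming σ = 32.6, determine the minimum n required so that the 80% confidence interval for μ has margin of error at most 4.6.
n ≥ 83

For margin E ≤ 4.6:
n ≥ (z* · σ / E)²
n ≥ (1.282 · 32.6 / 4.6)²
n ≥ 82.55

Minimum n = 83 (rounding up)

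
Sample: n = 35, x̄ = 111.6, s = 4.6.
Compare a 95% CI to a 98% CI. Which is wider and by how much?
98% CI is wider by 0.64

df = 34
95% CI: t* = 2.032, (110.02, 113.18), width = 2 · t* · s/√n = 3.16
98% CI: t* = 2.441, (109.70, 113.50), width = 2 · t* · s/√n = 3.80

The 98% CI is wider by 3.80 - 3.16 = 0.64.
Higher confidence requires a wider interval.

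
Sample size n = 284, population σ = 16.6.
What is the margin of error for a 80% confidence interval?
Margin of error = 1.26

Margin of error = z* · σ/√n
= 1.282 · 16.6/√284
= 1.282 · 16.6/16.8523
= 1.26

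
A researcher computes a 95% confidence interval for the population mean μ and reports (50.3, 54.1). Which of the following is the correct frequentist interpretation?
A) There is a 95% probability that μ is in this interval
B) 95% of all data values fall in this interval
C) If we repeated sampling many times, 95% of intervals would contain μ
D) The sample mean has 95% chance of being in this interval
C

A) Wrong — μ is fixed; the randomness lives in the interval, not in μ.
B) Wrong — a CI is about the parameter μ, not individual data values.
C) Correct — this is the frequentist long-run coverage interpretation.
D) Wrong — x̄ is observed and sits in the interval by construction.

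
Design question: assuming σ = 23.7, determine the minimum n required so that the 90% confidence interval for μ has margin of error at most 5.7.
n ≥ 47

For margin E ≤ 5.7:
n ≥ (z* · σ / E)²
n ≥ (1.645 · 23.7 / 5.7)²
n ≥ 46.78

Minimum n = 47 (rounding up)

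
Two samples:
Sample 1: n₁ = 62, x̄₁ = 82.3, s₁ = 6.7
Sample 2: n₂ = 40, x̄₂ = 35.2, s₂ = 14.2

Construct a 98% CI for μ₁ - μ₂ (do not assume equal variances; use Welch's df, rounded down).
(41.33, 52.87)

Difference: x̄₁ - x̄₂ = 47.10
SE = √(s₁²/n₁ + s₂²/n₂) = √(6.7²/62 + 14.2²/40) = 2.4010
df = 50.34 → 50 (Welch–Satterthwaite, rounded down)
t* = 2.403

CI: 47.10 ± 2.403 · 2.4010 = 47.10 ± 5.77 = (41.33, 52.87)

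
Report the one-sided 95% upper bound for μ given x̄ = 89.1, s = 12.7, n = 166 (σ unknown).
μ ≤ 90.73

Upper bound (one-sided):
t* = 1.654 (one-sided for 95%)
Upper bound = x̄ + t* · s/√n = 89.1 + 1.654 · 12.7/√166 = 90.73

We are 95% confident that μ ≤ 90.73.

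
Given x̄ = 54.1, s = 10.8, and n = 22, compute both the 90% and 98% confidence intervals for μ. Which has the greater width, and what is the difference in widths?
98% CI is wider by 3.67

df = 21
90% CI: t* = 1.721, (50.14, 58.06), width = 2 · t* · s/√n = 7.93
98% CI: t* = 2.518, (48.30, 59.90), width = 2 · t* · s/√n = 11.60

The 98% CI is wider by 11.60 - 7.93 = 3.67.
Higher confidence requires a wider interval.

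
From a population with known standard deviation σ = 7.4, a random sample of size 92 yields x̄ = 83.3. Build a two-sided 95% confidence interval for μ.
(81.79, 84.81)

z-interval (σ known):
z* = 1.960 for 95% confidence

Margin of error = z* · σ/√n = 1.960 · 7.4/√92 = 1.51

CI: (83.3 - 1.51, 83.3 + 1.51) = (81.79, 84.81)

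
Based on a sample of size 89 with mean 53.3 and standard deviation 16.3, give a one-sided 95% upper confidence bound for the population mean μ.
μ ≤ 56.17

Upper bound (one-sided):
t* = 1.662 (one-sided for 95%)
Upper bound = x̄ + t* · s/√n = 53.3 + 1.662 · 16.3/√89 = 56.17

We are 95% confident that μ ≤ 56.17.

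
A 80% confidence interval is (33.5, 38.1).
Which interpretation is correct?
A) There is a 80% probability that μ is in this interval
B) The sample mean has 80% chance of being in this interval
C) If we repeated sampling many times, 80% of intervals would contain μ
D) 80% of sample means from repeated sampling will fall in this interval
C

A) Wrong — μ is fixed; the randomness lives in the interval, not in μ.
B) Wrong — x̄ is observed and sits in the interval by construction.
C) Correct — this is the frequentist long-run coverage interpretation.
D) Wrong — coverage applies to intervals containing μ, not to future x̄ values.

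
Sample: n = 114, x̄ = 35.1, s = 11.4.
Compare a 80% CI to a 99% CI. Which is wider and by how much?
99% CI is wider by 2.84

df = 113
80% CI: t* = 1.289, (33.72, 36.48), width = 2 · t* · s/√n = 2.75
99% CI: t* = 2.620, (32.30, 37.90), width = 2 · t* · s/√n = 5.59

The 99% CI is wider by 5.59 - 2.75 = 2.84.
Higher confidence requires a wider interval.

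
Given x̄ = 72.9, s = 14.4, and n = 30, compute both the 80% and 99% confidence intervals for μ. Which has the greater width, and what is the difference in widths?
99% CI is wider by 7.60

df = 29
80% CI: t* = 1.311, (69.45, 76.35), width = 2 · t* · s/√n = 6.89
99% CI: t* = 2.756, (65.65, 80.15), width = 2 · t* · s/√n = 14.49

The 99% CI is wider by 14.49 - 6.89 = 7.60.
Higher confidence requires a wider interval.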